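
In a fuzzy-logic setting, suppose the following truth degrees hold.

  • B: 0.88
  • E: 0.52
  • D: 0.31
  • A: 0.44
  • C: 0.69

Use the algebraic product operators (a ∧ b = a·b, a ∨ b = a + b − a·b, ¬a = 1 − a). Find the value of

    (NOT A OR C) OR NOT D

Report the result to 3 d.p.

NOT A = 1 − 0.4400 = 0.5600
NOT A OR C = a + b − a·b on (0.5600, 0.6900) = 0.8636
NOT D = 1 − 0.3100 = 0.6900
(NOT A OR C) OR NOT D = a + b − a·b on (0.8636, 0.6900) = 0.9577

0.958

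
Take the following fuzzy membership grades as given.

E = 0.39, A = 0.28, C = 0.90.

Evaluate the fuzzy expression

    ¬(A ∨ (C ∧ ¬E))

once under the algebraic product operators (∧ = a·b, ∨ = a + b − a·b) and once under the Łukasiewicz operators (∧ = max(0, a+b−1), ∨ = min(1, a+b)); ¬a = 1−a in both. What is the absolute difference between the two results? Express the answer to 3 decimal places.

0.115

Under algebraic product:
  ¬E = 1 − 0.3900 = 0.6100
  C ∧ ¬E = a·b on (0.9000, 0.6100) = 0.5490
  A ∨ (C ∧ ¬E) = a + b − a·b on (0.2800, 0.5490) = 0.6753
  ¬(A ∨ (C ∧ ¬E)) = 1 − 0.6753 = 0.3247
  → value = 0.3247
Under Łukasiewicz:
  ¬E = 1 − 0.39 = 0.61
  C ∧ ¬E = max(0, a+b−1) on (0.90, 0.61) = 0.51
  A ∨ (C ∧ ¬E) = min(1, a+b) on (0.28, 0.51) = 0.79
  ¬(A ∨ (C ∧ ¬E)) = 1 − 0.79 = 0.21
  → value = 0.2100
|0.3247 − 0.2100| = 0.115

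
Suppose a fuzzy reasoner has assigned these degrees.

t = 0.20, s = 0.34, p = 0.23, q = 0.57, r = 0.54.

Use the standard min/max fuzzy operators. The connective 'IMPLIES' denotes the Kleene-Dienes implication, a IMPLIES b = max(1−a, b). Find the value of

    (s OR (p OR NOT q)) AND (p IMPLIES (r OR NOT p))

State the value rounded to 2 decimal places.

0.43

NOT q = 1 − 0.57 = 0.43
p OR NOT q = max(a, b) on (0.23, 0.43) = 0.43
s OR (p OR NOT q) = max(a, b) on (0.34, 0.43) = 0.43
NOT p = 1 − 0.23 = 0.77
r OR NOT p = max(a, b) on (0.54, 0.77) = 0.77
p IMPLIES (r OR NOT p)  [Kleene-Dienes: max(1−a, b)] with a=0.23, b=0.77 → 0.77
(s OR (p OR NOT q)) AND (p IMPLIES (r OR NOT p)) = min(a, b) on (0.43, 0.77) = 0.43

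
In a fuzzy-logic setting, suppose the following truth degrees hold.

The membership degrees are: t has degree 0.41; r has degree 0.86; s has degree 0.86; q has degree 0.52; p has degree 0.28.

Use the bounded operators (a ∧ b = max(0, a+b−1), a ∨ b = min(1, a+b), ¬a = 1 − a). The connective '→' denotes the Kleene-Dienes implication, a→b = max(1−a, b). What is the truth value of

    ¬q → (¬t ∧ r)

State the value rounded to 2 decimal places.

¬q = 1 − 0.52 = 0.48
¬t = 1 − 0.41 = 0.59
¬t ∧ r = max(0, a+b−1) on (0.59, 0.86) = 0.45
¬q → (¬t ∧ r)  [Kleene-Dienes: max(1−a, b)] with a=0.48, b=0.45 → 0.52

0.52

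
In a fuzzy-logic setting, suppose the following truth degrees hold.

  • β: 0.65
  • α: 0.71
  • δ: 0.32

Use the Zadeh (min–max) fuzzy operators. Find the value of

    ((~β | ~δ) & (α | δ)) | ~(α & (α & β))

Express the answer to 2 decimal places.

0.68

~β = 1 − 0.65 = 0.35
~δ = 1 − 0.32 = 0.68
~β | ~δ = max(a, b) on (0.35, 0.68) = 0.68
α | δ = max(a, b) on (0.71, 0.32) = 0.71
(~β | ~δ) & (α | δ) = min(a, b) on (0.68, 0.71) = 0.68
α & β = min(a, b) on (0.71, 0.65) = 0.65
α & (α & β) = min(a, b) on (0.71, 0.65) = 0.65
~(α & (α & β)) = 1 − 0.65 = 0.35
((~β | ~δ) & (α | δ)) | ~(α & (α & β)) = max(a, b) on (0.68, 0.35) = 0.68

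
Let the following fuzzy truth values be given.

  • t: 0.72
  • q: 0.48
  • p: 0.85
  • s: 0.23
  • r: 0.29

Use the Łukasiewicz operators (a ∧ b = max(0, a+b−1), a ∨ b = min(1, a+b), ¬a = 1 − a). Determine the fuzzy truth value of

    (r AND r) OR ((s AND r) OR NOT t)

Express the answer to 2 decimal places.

r AND r = max(0, a+b−1) on (0.29, 0.29) = 0.00
s AND r = max(0, a+b−1) on (0.23, 0.29) = 0.00
NOT t = 1 − 0.72 = 0.28
(s AND r) OR NOT t = min(1, a+b) on (0.00, 0.28) = 0.28
(r AND r) OR ((s AND r) OR NOT t) = min(1, a+b) on (0.00, 0.28) = 0.28

0.28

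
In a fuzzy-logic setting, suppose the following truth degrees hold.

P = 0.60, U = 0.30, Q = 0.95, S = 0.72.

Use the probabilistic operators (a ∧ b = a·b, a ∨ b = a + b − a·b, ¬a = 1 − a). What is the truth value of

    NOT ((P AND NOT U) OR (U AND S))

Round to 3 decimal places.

NOT U = 1 − 0.3000 = 0.7000
P AND NOT U = a·b on (0.6000, 0.7000) = 0.4200
U AND S = a·b on (0.3000, 0.7200) = 0.2160
(P AND NOT U) OR (U AND S) = a + b − a·b on (0.4200, 0.2160) = 0.5453
NOT ((P AND NOT U) OR (U AND S)) = 1 − 0.5453 = 0.4547

0.455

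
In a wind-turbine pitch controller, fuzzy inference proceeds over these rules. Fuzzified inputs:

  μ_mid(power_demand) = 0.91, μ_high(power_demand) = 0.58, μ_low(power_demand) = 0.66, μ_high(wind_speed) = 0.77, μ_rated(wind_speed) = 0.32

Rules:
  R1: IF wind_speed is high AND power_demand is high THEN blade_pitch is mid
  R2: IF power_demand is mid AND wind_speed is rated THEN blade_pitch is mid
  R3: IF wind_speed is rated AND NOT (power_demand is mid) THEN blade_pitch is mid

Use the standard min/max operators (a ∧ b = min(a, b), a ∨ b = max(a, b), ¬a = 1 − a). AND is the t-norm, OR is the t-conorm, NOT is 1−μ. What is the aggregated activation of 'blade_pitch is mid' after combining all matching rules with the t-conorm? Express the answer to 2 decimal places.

0.58

R1: high=0.77, high=0.58; AND[min(a, b)] → w = 0.58
R2: mid=0.91, rated=0.32; AND[min(a, b)] → w = 0.32
R3: rated=0.32, ¬mid=1−0.91=0.09; AND[min(a, b)] → w = 0.09
Rules with consequent 'mid': {R1, R2, R3} → strengths 0.58, 0.32, 0.09
Aggregate via t-conorm [max(a, b)]: 0.58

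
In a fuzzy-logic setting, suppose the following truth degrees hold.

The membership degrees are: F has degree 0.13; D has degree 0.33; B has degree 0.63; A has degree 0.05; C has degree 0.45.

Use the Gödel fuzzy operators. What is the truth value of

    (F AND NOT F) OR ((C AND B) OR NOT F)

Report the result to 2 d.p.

NOT F = 1 − 0.13 = 0.87
F AND NOT F = min(a, b) on (0.13, 0.87) = 0.13
C AND B = min(a, b) on (0.45, 0.63) = 0.45
NOT F = 1 − 0.13 = 0.87
(C AND B) OR NOT F = max(a, b) on (0.45, 0.87) = 0.87
(F AND NOT F) OR ((C AND B) OR NOT F) = max(a, b) on (0.13, 0.87) = 0.87

0.87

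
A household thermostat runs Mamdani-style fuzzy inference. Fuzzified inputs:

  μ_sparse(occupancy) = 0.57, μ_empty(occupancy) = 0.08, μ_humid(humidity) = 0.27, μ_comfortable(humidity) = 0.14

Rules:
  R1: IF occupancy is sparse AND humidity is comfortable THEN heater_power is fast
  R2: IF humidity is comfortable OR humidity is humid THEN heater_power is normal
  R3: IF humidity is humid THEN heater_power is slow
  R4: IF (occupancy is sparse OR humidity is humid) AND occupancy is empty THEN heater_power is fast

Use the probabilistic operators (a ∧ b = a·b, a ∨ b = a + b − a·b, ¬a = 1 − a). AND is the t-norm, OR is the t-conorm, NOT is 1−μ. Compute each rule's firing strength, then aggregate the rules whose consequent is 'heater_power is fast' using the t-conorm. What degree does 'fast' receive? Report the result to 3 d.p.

0.130

R1: sparse=0.57, comfortable=0.14; AND[a·b] → w = 0.0798
R2: comfortable=0.14, humid=0.27; OR[a + b − a·b] → w = 0.3722
R3: humid=0.27 → w = 0.2700
R4: (sparse=0.57 OR humid=0.27) = 0.6861; AND[a·b] with empty=0.08 → w = 0.0549
Rules with consequent 'fast': {R1, R4} → strengths 0.0798, 0.0549
Aggregate via t-conorm [a + b − a·b]: 0.1303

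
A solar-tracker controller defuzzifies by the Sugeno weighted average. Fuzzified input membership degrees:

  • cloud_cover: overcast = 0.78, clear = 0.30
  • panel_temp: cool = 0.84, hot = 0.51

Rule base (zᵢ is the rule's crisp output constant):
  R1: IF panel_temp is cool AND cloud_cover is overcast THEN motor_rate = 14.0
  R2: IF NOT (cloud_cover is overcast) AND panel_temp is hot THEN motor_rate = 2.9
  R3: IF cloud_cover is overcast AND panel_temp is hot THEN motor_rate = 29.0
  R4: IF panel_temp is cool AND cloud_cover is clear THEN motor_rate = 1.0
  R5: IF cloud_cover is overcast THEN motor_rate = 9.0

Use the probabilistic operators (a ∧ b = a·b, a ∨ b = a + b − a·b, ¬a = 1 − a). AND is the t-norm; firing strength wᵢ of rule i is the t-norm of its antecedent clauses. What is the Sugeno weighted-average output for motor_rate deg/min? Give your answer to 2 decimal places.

R1 (z=14.0): cool=0.84, overcast=0.78; AND[a·b] → w = 0.6552
R2 (z=2.9): ¬overcast=1−0.78=0.22, hot=0.51; AND[a·b] → w = 0.1122
R3 (z=29.0): overcast=0.78, hot=0.51; AND[a·b] → w = 0.3978
R4 (z=1.0): cool=0.84, clear=0.30; AND[a·b] → w = 0.2520
R5 (z=9.0): overcast=0.78 → w = 0.7800
Weighted average = (0.6552·14.0 + 0.1122·2.9 + 0.3978·29.0 + 0.2520·1.0 + 0.7800·9.0) / (0.6552 + 0.1122 + 0.3978 + 0.2520 + 0.7800)
  = 28.3064 / 2.1972 = 12.88

12.88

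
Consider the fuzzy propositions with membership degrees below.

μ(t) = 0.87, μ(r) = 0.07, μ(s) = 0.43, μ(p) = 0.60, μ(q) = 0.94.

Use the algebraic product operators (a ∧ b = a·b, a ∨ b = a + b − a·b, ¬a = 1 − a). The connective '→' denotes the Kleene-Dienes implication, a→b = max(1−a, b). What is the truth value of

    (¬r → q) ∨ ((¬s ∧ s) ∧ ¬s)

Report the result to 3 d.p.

0.948

¬r = 1 − 0.0700 = 0.9300
¬r → q  [Kleene-Dienes: max(1−a, b)] with a=0.9300, b=0.9400 → 0.9400
¬s = 1 − 0.4300 = 0.5700
¬s ∧ s = a·b on (0.5700, 0.4300) = 0.2451
¬s = 1 − 0.4300 = 0.5700
(¬s ∧ s) ∧ ¬s = a·b on (0.2451, 0.5700) = 0.1397
(¬r → q) ∨ ((¬s ∧ s) ∧ ¬s) = a + b − a·b on (0.9400, 0.1397) = 0.9484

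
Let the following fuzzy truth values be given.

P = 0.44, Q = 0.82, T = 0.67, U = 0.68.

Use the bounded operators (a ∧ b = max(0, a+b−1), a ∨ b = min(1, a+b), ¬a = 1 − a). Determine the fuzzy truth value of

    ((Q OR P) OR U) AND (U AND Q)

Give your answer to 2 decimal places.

0.50

Q OR P = min(1, a+b) on (0.82, 0.44) = 1.00
(Q OR P) OR U = min(1, a+b) on (1.00, 0.68) = 1.00
U AND Q = max(0, a+b−1) on (0.68, 0.82) = 0.50
((Q OR P) OR U) AND (U AND Q) = max(0, a+b−1) on (1.00, 0.50) = 0.50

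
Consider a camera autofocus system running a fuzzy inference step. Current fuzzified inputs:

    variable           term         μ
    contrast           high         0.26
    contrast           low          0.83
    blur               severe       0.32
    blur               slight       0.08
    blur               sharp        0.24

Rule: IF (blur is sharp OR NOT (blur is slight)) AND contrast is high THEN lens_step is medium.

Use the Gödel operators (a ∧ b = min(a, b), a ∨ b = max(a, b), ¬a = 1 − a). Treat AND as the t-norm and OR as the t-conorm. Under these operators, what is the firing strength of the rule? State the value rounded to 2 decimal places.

0.26

firing strength: (sharp=0.24 OR ¬slight=1−0.08=0.92) = 0.92; AND[min(a, b)] with high=0.26 → w = 0.26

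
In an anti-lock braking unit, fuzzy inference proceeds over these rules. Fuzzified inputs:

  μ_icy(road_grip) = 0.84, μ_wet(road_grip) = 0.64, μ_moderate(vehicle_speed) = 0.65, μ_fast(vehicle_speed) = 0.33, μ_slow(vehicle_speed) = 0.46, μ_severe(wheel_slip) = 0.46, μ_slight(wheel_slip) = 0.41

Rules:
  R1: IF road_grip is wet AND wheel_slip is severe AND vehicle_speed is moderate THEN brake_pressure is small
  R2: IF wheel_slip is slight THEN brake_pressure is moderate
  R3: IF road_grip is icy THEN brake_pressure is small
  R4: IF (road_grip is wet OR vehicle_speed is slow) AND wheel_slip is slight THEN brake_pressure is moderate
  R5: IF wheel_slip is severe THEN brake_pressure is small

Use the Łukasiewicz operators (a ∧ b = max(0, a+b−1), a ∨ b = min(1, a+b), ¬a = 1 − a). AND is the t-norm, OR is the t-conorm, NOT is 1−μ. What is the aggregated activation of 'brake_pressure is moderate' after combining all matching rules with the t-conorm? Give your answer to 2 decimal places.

0.82

R1: wet=0.64, severe=0.46, moderate=0.65; AND[max(0, a+b−1)] → w = 0.00
R2: slight=0.41 → w = 0.41
R3: icy=0.84 → w = 0.84
R4: (wet=0.64 OR slow=0.46) = 1.00; AND[max(0, a+b−1)] with slight=0.41 → w = 0.41
R5: severe=0.46 → w = 0.46
Rules with consequent 'moderate': {R2, R4} → strengths 0.41, 0.41
Aggregate via t-conorm [min(1, a+b)]: 0.82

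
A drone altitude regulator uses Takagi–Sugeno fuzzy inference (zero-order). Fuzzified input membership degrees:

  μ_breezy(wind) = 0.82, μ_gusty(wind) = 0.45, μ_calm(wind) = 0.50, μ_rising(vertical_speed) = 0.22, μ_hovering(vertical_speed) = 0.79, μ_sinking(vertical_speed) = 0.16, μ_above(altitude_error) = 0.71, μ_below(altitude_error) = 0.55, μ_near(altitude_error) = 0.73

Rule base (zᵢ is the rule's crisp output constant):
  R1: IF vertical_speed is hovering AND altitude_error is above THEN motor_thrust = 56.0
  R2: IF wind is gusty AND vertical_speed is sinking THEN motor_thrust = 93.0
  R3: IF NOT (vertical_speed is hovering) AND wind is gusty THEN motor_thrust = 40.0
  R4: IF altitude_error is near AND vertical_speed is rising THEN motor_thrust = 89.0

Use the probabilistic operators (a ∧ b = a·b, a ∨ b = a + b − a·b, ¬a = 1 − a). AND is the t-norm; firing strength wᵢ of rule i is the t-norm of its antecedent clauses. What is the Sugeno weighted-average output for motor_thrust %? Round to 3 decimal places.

63.266

R1 (z=56.0): hovering=0.79, above=0.71; AND[a·b] → w = 0.5609
R2 (z=93.0): gusty=0.45, sinking=0.16; AND[a·b] → w = 0.0720
R3 (z=40.0): ¬hovering=1−0.79=0.21, gusty=0.45; AND[a·b] → w = 0.0945
R4 (z=89.0): near=0.73, rising=0.22; AND[a·b] → w = 0.1606
Weighted average = (0.5609·56.0 + 0.0720·93.0 + 0.0945·40.0 + 0.1606·89.0) / (0.5609 + 0.0720 + 0.0945 + 0.1606)
  = 56.1798 / 0.8880 = 63.266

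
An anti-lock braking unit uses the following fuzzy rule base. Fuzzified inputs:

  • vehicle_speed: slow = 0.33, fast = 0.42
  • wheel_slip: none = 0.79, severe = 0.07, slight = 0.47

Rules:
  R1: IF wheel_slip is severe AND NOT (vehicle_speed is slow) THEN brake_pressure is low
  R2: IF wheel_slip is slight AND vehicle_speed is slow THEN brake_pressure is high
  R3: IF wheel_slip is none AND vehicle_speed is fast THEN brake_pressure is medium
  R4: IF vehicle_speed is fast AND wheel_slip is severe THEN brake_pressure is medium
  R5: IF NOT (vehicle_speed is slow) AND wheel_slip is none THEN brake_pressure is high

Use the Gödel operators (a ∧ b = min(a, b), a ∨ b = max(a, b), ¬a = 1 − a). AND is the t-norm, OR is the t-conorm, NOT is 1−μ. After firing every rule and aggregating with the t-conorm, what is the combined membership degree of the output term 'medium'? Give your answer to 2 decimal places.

R1: severe=0.07, ¬slow=1−0.33=0.67; AND[min(a, b)] → w = 0.07
R2: slight=0.47, slow=0.33; AND[min(a, b)] → w = 0.33
R3: none=0.79, fast=0.42; AND[min(a, b)] → w = 0.42
R4: fast=0.42, severe=0.07; AND[min(a, b)] → w = 0.07
R5: ¬slow=1−0.33=0.67, none=0.79; AND[min(a, b)] → w = 0.67
Rules with consequent 'medium': {R3, R4} → strengths 0.42, 0.07
Aggregate via t-conorm [max(a, b)]: 0.42

0.42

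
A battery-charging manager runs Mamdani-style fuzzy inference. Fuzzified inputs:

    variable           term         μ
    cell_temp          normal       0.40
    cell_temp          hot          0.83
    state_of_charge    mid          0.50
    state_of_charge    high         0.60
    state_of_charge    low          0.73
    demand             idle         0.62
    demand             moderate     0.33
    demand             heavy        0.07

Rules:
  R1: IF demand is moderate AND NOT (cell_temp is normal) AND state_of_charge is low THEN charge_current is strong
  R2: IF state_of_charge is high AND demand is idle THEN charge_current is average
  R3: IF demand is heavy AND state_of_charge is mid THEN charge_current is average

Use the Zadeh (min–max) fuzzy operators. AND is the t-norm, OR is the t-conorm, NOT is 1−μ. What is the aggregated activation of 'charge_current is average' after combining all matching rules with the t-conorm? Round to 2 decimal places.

R1: moderate=0.33, ¬normal=1−0.40=0.60, low=0.73; AND[min(a, b)] → w = 0.33
R2: high=0.60, idle=0.62; AND[min(a, b)] → w = 0.60
R3: heavy=0.07, mid=0.50; AND[min(a, b)] → w = 0.07
Rules with consequent 'average': {R2, R3} → strengths 0.60, 0.07
Aggregate via t-conorm [max(a, b)]: 0.60

0.60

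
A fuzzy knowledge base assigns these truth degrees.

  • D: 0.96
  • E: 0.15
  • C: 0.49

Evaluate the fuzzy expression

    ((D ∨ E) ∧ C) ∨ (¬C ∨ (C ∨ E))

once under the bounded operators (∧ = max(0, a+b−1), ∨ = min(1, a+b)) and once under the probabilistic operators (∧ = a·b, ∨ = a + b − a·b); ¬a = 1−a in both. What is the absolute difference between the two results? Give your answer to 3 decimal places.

Under bounded:
  D ∨ E = min(1, a+b) on (0.96, 0.15) = 1.00
  (D ∨ E) ∧ C = max(0, a+b−1) on (1.00, 0.49) = 0.49
  ¬C = 1 − 0.49 = 0.51
  C ∨ E = min(1, a+b) on (0.49, 0.15) = 0.64
  ¬C ∨ (C ∨ E) = min(1, a+b) on (0.51, 0.64) = 1.00
  ((D ∨ E) ∧ C) ∨ (¬C ∨ (C ∨ E)) = min(1, a+b) on (0.49, 1.00) = 1.00
  → value = 1.0000
Under probabilistic:
  D ∨ E = a + b − a·b on (0.9600, 0.1500) = 0.9660
  (D ∨ E) ∧ C = a·b on (0.9660, 0.4900) = 0.4733
  ¬C = 1 − 0.4900 = 0.5100
  C ∨ E = a + b − a·b on (0.4900, 0.1500) = 0.5665
  ¬C ∨ (C ∨ E) = a + b − a·b on (0.5100, 0.5665) = 0.7876
  ((D ∨ E) ∧ C) ∨ (¬C ∨ (C ∨ E)) = a + b − a·b on (0.4733, 0.7876) = 0.8881
  → value = 0.8881
|1.0000 − 0.8881| = 0.112

0.112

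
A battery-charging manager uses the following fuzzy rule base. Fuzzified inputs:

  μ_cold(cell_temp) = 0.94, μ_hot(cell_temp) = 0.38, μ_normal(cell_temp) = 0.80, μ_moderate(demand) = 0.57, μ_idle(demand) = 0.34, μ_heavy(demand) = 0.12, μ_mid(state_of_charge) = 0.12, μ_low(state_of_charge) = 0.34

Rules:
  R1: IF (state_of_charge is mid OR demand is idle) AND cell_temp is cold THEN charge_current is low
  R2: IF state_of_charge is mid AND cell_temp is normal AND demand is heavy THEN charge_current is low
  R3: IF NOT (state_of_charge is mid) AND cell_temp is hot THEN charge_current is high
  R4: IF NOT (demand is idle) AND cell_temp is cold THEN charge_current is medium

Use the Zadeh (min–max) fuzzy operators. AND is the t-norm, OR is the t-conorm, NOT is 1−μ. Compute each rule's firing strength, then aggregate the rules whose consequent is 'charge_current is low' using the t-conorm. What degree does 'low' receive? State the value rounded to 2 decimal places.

0.34

R1: (mid=0.12 OR idle=0.34) = 0.34; AND[min(a, b)] with cold=0.94 → w = 0.34
R2: mid=0.12, normal=0.80, heavy=0.12; AND[min(a, b)] → w = 0.12
R3: ¬mid=1−0.12=0.88, hot=0.38; AND[min(a, b)] → w = 0.38
R4: ¬idle=1−0.34=0.66, cold=0.94; AND[min(a, b)] → w = 0.66
Rules with consequent 'low': {R1, R2} → strengths 0.34, 0.12
Aggregate via t-conorm [max(a, b)]: 0.34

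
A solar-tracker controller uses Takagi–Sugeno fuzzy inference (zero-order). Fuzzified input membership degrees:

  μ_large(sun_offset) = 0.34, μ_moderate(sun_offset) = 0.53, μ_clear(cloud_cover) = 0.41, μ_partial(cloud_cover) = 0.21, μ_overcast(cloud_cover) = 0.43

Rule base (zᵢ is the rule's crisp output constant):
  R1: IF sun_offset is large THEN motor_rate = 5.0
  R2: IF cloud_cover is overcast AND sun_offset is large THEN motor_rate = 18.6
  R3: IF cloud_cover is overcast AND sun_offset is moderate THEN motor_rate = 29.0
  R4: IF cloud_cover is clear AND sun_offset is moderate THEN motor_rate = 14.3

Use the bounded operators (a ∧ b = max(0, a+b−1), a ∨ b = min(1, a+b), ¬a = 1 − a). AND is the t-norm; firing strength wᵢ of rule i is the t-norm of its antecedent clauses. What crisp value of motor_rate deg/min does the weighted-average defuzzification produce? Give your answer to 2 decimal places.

R1 (z=5.0): large=0.34 → w = 0.34
R2 (z=18.6): overcast=0.43, large=0.34; AND[max(0, a+b−1)] → w = 0.00
R3 (z=29.0): overcast=0.43, moderate=0.53; AND[max(0, a+b−1)] → w = 0.00
R4 (z=14.3): clear=0.41, moderate=0.53; AND[max(0, a+b−1)] → w = 0.00
Weighted average = (0.34·5.0 + 0.00·18.6 + 0.00·29.0 + 0.00·14.3) / (0.34 + 0.00 + 0.00 + 0.00)
  = 1.7000 / 0.3400 = 5.00

5.00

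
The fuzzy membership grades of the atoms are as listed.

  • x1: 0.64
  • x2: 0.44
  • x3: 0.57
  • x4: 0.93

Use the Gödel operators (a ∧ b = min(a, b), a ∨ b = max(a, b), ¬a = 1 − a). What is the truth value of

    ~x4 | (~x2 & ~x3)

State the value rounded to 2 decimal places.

0.43

~x4 = 1 − 0.93 = 0.07
~x2 = 1 − 0.44 = 0.56
~x3 = 1 − 0.57 = 0.43
~x2 & ~x3 = min(a, b) on (0.56, 0.43) = 0.43
~x4 | (~x2 & ~x3) = max(a, b) on (0.07, 0.43) = 0.43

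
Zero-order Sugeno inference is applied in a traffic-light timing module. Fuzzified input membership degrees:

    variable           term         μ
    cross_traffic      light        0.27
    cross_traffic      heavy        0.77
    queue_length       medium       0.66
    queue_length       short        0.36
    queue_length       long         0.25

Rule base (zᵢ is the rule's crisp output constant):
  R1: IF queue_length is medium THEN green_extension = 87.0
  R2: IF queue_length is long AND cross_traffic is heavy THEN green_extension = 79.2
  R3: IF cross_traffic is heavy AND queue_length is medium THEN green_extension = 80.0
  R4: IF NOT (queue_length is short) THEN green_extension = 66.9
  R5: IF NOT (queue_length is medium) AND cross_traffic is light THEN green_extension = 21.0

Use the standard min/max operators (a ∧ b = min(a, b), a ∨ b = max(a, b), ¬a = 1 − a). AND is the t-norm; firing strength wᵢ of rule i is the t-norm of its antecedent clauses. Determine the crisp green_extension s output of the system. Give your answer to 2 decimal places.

R1 (z=87.0): medium=0.66 → w = 0.66
R2 (z=79.2): long=0.25, heavy=0.77; AND[min(a, b)] → w = 0.25
R3 (z=80.0): heavy=0.77, medium=0.66; AND[min(a, b)] → w = 0.66
R4 (z=66.9): ¬short=1−0.36=0.64 → w = 0.64
R5 (z=21.0): ¬medium=1−0.66=0.34, light=0.27; AND[min(a, b)] → w = 0.27
Weighted average = (0.66·87.0 + 0.25·79.2 + 0.66·80.0 + 0.64·66.9 + 0.27·21.0) / (0.66 + 0.25 + 0.66 + 0.64 + 0.27)
  = 178.5060 / 2.4800 = 71.98

71.98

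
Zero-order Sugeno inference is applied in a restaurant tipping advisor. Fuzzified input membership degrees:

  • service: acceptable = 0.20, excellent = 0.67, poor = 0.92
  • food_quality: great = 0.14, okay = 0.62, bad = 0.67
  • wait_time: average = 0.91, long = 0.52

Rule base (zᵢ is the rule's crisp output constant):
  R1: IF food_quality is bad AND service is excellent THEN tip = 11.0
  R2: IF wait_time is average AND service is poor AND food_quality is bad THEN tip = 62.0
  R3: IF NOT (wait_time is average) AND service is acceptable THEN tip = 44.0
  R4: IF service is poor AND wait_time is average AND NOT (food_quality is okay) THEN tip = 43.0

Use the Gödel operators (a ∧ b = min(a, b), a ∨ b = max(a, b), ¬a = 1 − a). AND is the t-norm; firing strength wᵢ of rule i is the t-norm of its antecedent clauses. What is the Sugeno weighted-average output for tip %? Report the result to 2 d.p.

R1 (z=11.0): bad=0.67, excellent=0.67; AND[min(a, b)] → w = 0.67
R2 (z=62.0): average=0.91, poor=0.92, bad=0.67; AND[min(a, b)] → w = 0.67
R3 (z=44.0): ¬average=1−0.91=0.09, acceptable=0.20; AND[min(a, b)] → w = 0.09
R4 (z=43.0): poor=0.92, average=0.91, ¬okay=1−0.62=0.38; AND[min(a, b)] → w = 0.38
Weighted average = (0.67·11.0 + 0.67·62.0 + 0.09·44.0 + 0.38·43.0) / (0.67 + 0.67 + 0.09 + 0.38)
  = 69.2100 / 1.8100 = 38.24

38.24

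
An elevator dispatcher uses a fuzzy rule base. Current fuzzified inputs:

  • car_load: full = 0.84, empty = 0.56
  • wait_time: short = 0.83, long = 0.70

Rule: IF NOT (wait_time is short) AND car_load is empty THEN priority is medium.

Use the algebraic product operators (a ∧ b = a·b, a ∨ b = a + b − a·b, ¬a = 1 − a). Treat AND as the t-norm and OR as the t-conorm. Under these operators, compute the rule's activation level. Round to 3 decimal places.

firing strength: ¬short=1−0.83=0.17, empty=0.56; AND[a·b] → w = 0.0952

0.095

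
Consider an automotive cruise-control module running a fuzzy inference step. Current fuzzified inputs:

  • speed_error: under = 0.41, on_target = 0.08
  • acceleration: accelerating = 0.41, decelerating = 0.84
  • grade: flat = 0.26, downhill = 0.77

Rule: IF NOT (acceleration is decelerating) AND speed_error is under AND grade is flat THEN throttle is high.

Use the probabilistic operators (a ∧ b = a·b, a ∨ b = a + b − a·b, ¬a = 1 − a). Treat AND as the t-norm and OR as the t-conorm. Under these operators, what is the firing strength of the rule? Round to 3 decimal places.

0.017

firing strength: ¬decelerating=1−0.84=0.16, under=0.41, flat=0.26; AND[a·b] → w = 0.0171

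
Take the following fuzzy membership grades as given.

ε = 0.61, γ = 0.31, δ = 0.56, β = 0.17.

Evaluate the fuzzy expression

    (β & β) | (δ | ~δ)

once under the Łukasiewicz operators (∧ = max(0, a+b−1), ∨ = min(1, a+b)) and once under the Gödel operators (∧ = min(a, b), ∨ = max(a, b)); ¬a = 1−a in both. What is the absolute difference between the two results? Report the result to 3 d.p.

Under Łukasiewicz:
  β & β = max(0, a+b−1) on (0.17, 0.17) = 0.00
  ~δ = 1 − 0.56 = 0.44
  δ | ~δ = min(1, a+b) on (0.56, 0.44) = 1.00
  (β & β) | (δ | ~δ) = min(1, a+b) on (0.00, 1.00) = 1.00
  → value = 1.0000
Under Gödel:
  β & β = min(a, b) on (0.17, 0.17) = 0.17
  ~δ = 1 − 0.56 = 0.44
  δ | ~δ = max(a, b) on (0.56, 0.44) = 0.56
  (β & β) | (δ | ~δ) = max(a, b) on (0.17, 0.56) = 0.56
  → value = 0.5600
|1.0000 − 0.5600| = 0.440

0.440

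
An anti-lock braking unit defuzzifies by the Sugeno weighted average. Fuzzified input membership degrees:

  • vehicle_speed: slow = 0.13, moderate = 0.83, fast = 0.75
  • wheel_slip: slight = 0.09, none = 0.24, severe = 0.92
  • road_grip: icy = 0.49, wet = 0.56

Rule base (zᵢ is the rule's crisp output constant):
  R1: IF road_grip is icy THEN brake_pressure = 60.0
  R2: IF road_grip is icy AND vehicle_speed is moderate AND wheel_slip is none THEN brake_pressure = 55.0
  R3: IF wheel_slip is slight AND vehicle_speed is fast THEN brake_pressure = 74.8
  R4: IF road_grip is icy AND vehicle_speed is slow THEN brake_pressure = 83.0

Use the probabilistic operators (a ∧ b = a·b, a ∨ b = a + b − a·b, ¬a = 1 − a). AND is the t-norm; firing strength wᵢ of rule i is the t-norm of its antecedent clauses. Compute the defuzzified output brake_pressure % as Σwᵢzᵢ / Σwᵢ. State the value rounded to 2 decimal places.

R1 (z=60.0): icy=0.49 → w = 0.4900
R2 (z=55.0): icy=0.49, moderate=0.83, none=0.24; AND[a·b] → w = 0.0976
R3 (z=74.8): slight=0.09, fast=0.75; AND[a·b] → w = 0.0675
R4 (z=83.0): icy=0.49, slow=0.13; AND[a·b] → w = 0.0637
Weighted average = (0.4900·60.0 + 0.0976·55.0 + 0.0675·74.8 + 0.0637·83.0) / (0.4900 + 0.0976 + 0.0675 + 0.0637)
  = 45.1045 / 0.7188 = 62.75

62.75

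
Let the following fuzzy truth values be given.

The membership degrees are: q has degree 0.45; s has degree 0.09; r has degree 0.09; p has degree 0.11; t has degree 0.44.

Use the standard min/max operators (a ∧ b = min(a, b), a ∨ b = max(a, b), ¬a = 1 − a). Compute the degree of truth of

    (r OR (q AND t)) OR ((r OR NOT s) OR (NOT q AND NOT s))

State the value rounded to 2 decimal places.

0.91

q AND t = min(a, b) on (0.45, 0.44) = 0.44
r OR (q AND t) = max(a, b) on (0.09, 0.44) = 0.44
NOT s = 1 − 0.09 = 0.91
r OR NOT s = max(a, b) on (0.09, 0.91) = 0.91
NOT q = 1 − 0.45 = 0.55
NOT s = 1 − 0.09 = 0.91
NOT q AND NOT s = min(a, b) on (0.55, 0.91) = 0.55
(r OR NOT s) OR (NOT q AND NOT s) = max(a, b) on (0.91, 0.55) = 0.91
(r OR (q AND t)) OR ((r OR NOT s) OR (NOT q AND NOT s)) = max(a, b) on (0.44, 0.91) = 0.91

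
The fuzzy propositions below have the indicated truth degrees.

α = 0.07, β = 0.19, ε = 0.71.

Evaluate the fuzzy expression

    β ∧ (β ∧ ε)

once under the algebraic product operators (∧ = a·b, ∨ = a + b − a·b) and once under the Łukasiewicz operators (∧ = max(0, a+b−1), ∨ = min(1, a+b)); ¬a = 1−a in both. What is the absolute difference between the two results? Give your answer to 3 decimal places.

0.026

Under algebraic product:
  β ∧ ε = a·b on (0.1900, 0.7100) = 0.1349
  β ∧ (β ∧ ε) = a·b on (0.1900, 0.1349) = 0.0256
  → value = 0.0256
Under Łukasiewicz:
  β ∧ ε = max(0, a+b−1) on (0.19, 0.71) = 0.00
  β ∧ (β ∧ ε) = max(0, a+b−1) on (0.19, 0.00) = 0.00
  → value = 0.0000
|0.0256 − 0.0000| = 0.026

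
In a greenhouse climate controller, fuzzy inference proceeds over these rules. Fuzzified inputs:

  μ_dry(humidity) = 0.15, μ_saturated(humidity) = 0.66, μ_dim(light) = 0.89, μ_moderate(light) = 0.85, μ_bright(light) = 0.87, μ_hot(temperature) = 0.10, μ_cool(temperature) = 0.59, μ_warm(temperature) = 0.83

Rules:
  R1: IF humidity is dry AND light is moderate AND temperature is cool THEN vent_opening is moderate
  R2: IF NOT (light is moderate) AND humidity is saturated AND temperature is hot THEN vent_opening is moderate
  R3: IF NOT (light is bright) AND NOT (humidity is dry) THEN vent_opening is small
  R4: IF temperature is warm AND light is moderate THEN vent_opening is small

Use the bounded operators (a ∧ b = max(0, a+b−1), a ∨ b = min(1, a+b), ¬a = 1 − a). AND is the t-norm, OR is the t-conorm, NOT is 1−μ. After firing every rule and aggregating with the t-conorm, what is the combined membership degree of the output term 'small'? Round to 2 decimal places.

0.68

R1: dry=0.15, moderate=0.85, cool=0.59; AND[max(0, a+b−1)] → w = 0.00
R2: ¬moderate=1−0.85=0.15, saturated=0.66, hot=0.10; AND[max(0, a+b−1)] → w = 0.00
R3: ¬bright=1−0.87=0.13, ¬dry=1−0.15=0.85; AND[max(0, a+b−1)] → w = 0.00
R4: warm=0.83, moderate=0.85; AND[max(0, a+b−1)] → w = 0.68
Rules with consequent 'small': {R3, R4} → strengths 0.00, 0.68
Aggregate via t-conorm [min(1, a+b)]: 0.68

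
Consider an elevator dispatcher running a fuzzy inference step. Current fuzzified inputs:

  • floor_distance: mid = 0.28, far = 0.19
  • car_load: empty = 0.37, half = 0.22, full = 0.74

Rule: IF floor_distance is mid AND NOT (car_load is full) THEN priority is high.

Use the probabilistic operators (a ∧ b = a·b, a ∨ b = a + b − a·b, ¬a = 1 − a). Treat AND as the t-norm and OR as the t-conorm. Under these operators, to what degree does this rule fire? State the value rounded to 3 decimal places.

firing strength: mid=0.28, ¬full=1−0.74=0.26; AND[a·b] → w = 0.0728

0.073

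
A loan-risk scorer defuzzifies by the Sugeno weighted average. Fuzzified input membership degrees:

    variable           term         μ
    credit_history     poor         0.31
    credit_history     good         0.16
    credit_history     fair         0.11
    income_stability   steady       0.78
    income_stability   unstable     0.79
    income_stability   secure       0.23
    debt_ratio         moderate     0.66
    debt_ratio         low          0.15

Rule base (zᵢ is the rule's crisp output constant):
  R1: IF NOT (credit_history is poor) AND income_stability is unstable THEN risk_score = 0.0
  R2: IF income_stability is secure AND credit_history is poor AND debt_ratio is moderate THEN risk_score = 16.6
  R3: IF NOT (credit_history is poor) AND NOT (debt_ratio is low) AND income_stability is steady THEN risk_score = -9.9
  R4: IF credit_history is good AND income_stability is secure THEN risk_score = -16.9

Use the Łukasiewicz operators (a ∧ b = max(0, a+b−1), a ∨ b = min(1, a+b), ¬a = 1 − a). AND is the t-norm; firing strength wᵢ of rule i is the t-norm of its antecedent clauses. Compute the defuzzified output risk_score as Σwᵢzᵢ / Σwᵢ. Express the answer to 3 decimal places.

R1 (z=0.0): ¬poor=1−0.31=0.69, unstable=0.79; AND[max(0, a+b−1)] → w = 0.48
R2 (z=16.6): secure=0.23, poor=0.31, moderate=0.66; AND[max(0, a+b−1)] → w = 0.00
R3 (z=-9.9): ¬poor=1−0.31=0.69, ¬low=1−0.15=0.85, steady=0.78; AND[max(0, a+b−1)] → w = 0.32
R4 (z=-16.9): good=0.16, secure=0.23; AND[max(0, a+b−1)] → w = 0.00
Weighted average = (0.48·0.0 + 0.00·16.6 + 0.32·-9.9 + 0.00·-16.9) / (0.48 + 0.00 + 0.32 + 0.00)
  = -3.1680 / 0.8000 = -3.960

-3.960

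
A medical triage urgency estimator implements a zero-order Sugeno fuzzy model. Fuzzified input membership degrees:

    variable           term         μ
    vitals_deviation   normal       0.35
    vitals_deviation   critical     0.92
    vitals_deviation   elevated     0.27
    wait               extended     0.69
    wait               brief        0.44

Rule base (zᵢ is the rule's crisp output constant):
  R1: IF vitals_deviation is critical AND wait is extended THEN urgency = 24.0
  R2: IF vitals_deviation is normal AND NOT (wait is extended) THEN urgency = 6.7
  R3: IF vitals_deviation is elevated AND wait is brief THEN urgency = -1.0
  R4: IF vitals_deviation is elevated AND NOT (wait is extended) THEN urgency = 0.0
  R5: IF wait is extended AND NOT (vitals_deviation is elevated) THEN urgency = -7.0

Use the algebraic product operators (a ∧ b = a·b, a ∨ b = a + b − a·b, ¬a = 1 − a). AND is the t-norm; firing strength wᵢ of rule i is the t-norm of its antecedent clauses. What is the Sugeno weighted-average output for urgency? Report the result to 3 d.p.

R1 (z=24.0): critical=0.92, extended=0.69; AND[a·b] → w = 0.6348
R2 (z=6.7): normal=0.35, ¬extended=1−0.69=0.31; AND[a·b] → w = 0.1085
R3 (z=-1.0): elevated=0.27, brief=0.44; AND[a·b] → w = 0.1188
R4 (z=0.0): elevated=0.27, ¬extended=1−0.69=0.31; AND[a·b] → w = 0.0837
R5 (z=-7.0): extended=0.69, ¬elevated=1−0.27=0.73; AND[a·b] → w = 0.5037
Weighted average = (0.6348·24.0 + 0.1085·6.7 + 0.1188·-1.0 + 0.0837·0.0 + 0.5037·-7.0) / (0.6348 + 0.1085 + 0.1188 + 0.0837 + 0.5037)
  = 12.3175 / 1.4495 = 8.498

8.498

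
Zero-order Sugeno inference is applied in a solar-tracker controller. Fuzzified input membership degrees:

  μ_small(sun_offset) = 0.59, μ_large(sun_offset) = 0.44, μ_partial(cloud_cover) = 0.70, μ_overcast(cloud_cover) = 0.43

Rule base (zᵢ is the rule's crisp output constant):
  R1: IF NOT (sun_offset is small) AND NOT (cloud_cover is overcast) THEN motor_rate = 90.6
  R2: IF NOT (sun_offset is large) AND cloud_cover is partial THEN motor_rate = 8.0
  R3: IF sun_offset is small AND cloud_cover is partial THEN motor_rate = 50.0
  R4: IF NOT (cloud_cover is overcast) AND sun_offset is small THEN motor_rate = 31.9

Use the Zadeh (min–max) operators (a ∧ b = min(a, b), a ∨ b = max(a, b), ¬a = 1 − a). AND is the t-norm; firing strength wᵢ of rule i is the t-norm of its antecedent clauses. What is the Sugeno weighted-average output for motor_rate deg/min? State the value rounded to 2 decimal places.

41.93

R1 (z=90.6): ¬small=1−0.59=0.41, ¬overcast=1−0.43=0.57; AND[min(a, b)] → w = 0.41
R2 (z=8.0): ¬large=1−0.44=0.56, partial=0.70; AND[min(a, b)] → w = 0.56
R3 (z=50.0): small=0.59, partial=0.70; AND[min(a, b)] → w = 0.59
R4 (z=31.9): ¬overcast=1−0.43=0.57, small=0.59; AND[min(a, b)] → w = 0.57
Weighted average = (0.41·90.6 + 0.56·8.0 + 0.59·50.0 + 0.57·31.9) / (0.41 + 0.56 + 0.59 + 0.57)
  = 89.3090 / 2.1300 = 41.93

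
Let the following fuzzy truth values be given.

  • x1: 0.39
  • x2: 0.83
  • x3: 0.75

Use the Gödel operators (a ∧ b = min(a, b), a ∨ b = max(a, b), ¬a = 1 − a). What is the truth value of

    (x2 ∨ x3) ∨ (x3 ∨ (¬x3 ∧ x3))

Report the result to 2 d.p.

0.83

x2 ∨ x3 = max(a, b) on (0.83, 0.75) = 0.83
¬x3 = 1 − 0.75 = 0.25
¬x3 ∧ x3 = min(a, b) on (0.25, 0.75) = 0.25
x3 ∨ (¬x3 ∧ x3) = max(a, b) on (0.75, 0.25) = 0.75
(x2 ∨ x3) ∨ (x3 ∨ (¬x3 ∧ x3)) = max(a, b) on (0.83, 0.75) = 0.83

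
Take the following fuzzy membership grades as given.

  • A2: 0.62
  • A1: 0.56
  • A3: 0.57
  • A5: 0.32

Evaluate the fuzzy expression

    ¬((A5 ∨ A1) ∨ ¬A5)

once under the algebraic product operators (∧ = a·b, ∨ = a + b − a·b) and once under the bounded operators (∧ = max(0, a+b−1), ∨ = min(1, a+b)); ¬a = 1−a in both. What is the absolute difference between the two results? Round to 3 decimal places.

Under algebraic product:
  A5 ∨ A1 = a + b − a·b on (0.3200, 0.5600) = 0.7008
  ¬A5 = 1 − 0.3200 = 0.6800
  (A5 ∨ A1) ∨ ¬A5 = a + b − a·b on (0.7008, 0.6800) = 0.9043
  ¬((A5 ∨ A1) ∨ ¬A5) = 1 − 0.9043 = 0.0957
  → value = 0.0957
Under bounded:
  A5 ∨ A1 = min(1, a+b) on (0.32, 0.56) = 0.88
  ¬A5 = 1 − 0.32 = 0.68
  (A5 ∨ A1) ∨ ¬A5 = min(1, a+b) on (0.88, 0.68) = 1.00
  ¬((A5 ∨ A1) ∨ ¬A5) = 1 − 1.00 = 0.00
  → value = 0.0000
|0.0957 − 0.0000| = 0.096

0.096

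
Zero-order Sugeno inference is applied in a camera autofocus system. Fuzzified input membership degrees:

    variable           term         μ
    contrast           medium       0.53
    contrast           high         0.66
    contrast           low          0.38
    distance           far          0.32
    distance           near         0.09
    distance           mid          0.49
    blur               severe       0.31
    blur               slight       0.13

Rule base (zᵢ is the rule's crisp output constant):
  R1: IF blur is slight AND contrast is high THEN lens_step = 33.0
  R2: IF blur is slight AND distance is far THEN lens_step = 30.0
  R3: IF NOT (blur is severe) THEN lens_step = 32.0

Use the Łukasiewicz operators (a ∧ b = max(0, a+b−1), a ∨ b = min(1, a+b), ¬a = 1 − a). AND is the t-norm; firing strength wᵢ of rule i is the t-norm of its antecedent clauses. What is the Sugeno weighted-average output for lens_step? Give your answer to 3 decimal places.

32.000

R1 (z=33.0): slight=0.13, high=0.66; AND[max(0, a+b−1)] → w = 0.00
R2 (z=30.0): slight=0.13, far=0.32; AND[max(0, a+b−1)] → w = 0.00
R3 (z=32.0): ¬severe=1−0.31=0.69 → w = 0.69
Weighted average = (0.00·33.0 + 0.00·30.0 + 0.69·32.0) / (0.00 + 0.00 + 0.69)
  = 22.0800 / 0.6900 = 32.000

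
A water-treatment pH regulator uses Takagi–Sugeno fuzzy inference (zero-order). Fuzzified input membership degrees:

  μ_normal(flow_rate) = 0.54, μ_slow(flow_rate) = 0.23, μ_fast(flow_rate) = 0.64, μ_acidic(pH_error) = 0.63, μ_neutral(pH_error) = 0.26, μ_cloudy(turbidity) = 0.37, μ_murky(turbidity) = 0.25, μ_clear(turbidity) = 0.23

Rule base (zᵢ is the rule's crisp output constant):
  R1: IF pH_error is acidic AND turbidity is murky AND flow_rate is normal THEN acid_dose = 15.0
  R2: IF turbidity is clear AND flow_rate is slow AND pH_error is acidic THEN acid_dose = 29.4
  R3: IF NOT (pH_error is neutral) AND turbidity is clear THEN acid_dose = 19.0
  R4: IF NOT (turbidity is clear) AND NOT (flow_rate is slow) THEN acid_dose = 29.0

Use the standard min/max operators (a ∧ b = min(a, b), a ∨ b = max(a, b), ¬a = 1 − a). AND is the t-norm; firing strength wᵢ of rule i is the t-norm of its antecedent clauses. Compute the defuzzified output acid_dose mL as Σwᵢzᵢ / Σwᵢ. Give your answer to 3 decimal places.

25.143

R1 (z=15.0): acidic=0.63, murky=0.25, normal=0.54; AND[min(a, b)] → w = 0.25
R2 (z=29.4): clear=0.23, slow=0.23, acidic=0.63; AND[min(a, b)] → w = 0.23
R3 (z=19.0): ¬neutral=1−0.26=0.74, clear=0.23; AND[min(a, b)] → w = 0.23
R4 (z=29.0): ¬clear=1−0.23=0.77, ¬slow=1−0.23=0.77; AND[min(a, b)] → w = 0.77
Weighted average = (0.25·15.0 + 0.23·29.4 + 0.23·19.0 + 0.77·29.0) / (0.25 + 0.23 + 0.23 + 0.77)
  = 37.2120 / 1.4800 = 25.143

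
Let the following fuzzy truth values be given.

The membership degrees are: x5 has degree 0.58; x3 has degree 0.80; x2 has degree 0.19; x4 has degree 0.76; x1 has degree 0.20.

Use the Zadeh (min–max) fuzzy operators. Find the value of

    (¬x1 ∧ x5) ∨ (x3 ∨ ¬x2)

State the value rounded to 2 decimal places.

0.81

¬x1 = 1 − 0.20 = 0.80
¬x1 ∧ x5 = min(a, b) on (0.80, 0.58) = 0.58
¬x2 = 1 − 0.19 = 0.81
x3 ∨ ¬x2 = max(a, b) on (0.80, 0.81) = 0.81
(¬x1 ∧ x5) ∨ (x3 ∨ ¬x2) = max(a, b) on (0.58, 0.81) = 0.81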